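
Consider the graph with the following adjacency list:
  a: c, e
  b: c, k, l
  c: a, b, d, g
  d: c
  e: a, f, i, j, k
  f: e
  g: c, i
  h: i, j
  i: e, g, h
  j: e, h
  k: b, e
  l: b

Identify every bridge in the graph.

b-l, c-d, e-f

The edges on the cycle b-c-g-i-e-k-b are not bridges since each lies on that cycle.
But removing e-f disconnects e from f; removing l-b disconnects l from b; removing c-d disconnects c from d — these are bridges.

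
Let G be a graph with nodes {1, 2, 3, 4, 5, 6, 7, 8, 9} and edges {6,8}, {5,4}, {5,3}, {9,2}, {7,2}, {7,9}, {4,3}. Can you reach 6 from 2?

The component containing 2 is {2, 7, 9}, and 6 is not in it.

No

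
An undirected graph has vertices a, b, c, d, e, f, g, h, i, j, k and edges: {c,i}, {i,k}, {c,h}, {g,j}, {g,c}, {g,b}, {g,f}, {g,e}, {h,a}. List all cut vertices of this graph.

c, g, h, i

Removing c increases the component count from 2 to 4, so c is a cut vertex.
Removing g increases the component count from 2 to 6, so g is a cut vertex.
Removing h increases the component count from 2 to 3, so h is a cut vertex.
Likewise i is a cut vertex.
By contrast removing k leaves 2 components; it is not a cut vertex. No other vertex is a cut vertex either.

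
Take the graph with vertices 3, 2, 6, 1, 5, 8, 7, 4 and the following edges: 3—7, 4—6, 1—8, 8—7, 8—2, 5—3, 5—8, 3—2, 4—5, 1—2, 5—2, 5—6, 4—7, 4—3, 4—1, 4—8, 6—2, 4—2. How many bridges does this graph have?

0

The edges on the cycle 4-1-2-8-5-4 are not bridges since each lies on that cycle.
Every edge lies on some cycle, so there are no bridges.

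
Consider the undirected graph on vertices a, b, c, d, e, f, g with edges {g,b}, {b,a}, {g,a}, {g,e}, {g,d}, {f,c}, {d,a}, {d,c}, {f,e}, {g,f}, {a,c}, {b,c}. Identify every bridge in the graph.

none

The edges on the cycle g-b-a-g are not bridges since each lies on that cycle.
Every edge lies on some cycle, so there are no bridges.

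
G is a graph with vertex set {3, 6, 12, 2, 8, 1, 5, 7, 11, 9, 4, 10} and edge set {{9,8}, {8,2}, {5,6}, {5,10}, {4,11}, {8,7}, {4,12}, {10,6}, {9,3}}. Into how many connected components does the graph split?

4

1 is isolated — a component by itself.
Starting from 5 we can reach 5, 6, 10. That is one component of size 3.
Starting from 4 we can reach 4, 11, 12. That is one component of size 3.
Starting from 2 we can reach 2, 3, 7, 8, 9. That is one component of size 5.
Total: 4 components.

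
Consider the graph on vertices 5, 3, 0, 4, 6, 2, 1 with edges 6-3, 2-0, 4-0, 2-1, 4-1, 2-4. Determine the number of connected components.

3

5 is isolated — a component by itself.
Starting from 3 we can reach 3, 6. That is one component of size 2.
Starting from 0 we can reach 0, 1, 2, 4. That is one component of size 4.
Total: 3 components.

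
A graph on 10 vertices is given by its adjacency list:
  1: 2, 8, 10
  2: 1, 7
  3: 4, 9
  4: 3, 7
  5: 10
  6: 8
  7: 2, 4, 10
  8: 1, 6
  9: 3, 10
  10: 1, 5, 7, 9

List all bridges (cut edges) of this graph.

1-8, 10-5, 6-8

The edges on the cycle 10-7-4-3-9-10 are not bridges since each lies on that cycle.
But removing 5-10 disconnects 5 from 10; removing 6-8 disconnects 6 from 8; removing 8-1 disconnects 8 from 1 — these are bridges.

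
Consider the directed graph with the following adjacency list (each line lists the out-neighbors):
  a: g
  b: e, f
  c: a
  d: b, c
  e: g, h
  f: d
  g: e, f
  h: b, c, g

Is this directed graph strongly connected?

Yes

From a we can reach every vertex (a, b, c, d, e, f, g, h), and every vertex can reach a (a, b, c, d, e, f, g, h). So the whole graph is one strongly connected component.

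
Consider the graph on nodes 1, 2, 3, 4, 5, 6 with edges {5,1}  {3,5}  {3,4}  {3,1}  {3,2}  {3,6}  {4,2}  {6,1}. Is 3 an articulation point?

Yes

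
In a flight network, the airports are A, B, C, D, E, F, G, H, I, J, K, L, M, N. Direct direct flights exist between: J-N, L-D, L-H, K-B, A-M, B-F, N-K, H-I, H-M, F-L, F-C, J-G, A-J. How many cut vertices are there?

Removing F increases the component count from 2 to 3, so F is a cut vertex.
Removing H increases the component count from 2 to 3, so H is a cut vertex.
Removing J increases the component count from 2 to 3, so J is a cut vertex.
Likewise L is a cut vertex.
By contrast removing D leaves 2 components; it is not a cut vertex. No other vertex is a cut vertex either.

4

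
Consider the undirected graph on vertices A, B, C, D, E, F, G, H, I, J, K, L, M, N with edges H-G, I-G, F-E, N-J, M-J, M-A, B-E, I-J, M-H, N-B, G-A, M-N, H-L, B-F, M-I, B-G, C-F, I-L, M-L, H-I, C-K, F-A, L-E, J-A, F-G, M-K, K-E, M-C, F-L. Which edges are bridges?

none

The edges on the cycle M-N-B-F-C-M are not bridges since each lies on that cycle.
Every edge lies on some cycle, so there are no bridges.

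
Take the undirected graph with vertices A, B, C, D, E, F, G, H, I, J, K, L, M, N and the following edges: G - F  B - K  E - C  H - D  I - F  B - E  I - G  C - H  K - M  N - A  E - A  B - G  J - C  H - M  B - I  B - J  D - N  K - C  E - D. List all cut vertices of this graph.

Removing B increases the component count from 2 to 3, so B is a cut vertex.
By contrast removing H leaves 2 components; it is not a cut vertex. No other vertex is a cut vertex either.

B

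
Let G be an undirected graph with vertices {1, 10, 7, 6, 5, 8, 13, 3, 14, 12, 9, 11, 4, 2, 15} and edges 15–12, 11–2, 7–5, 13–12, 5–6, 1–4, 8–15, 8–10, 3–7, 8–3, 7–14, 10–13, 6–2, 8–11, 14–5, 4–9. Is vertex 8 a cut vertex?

Deleting 8 raises the number of components from 2 to 3, so 8 is a cut vertex.

Yes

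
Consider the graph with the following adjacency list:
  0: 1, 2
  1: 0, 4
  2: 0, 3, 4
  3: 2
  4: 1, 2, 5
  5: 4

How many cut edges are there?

The edges on the cycle 2-0-1-4-2 are not bridges since each lies on that cycle.
But removing 4-5 disconnects 4 from 5; removing 2-3 disconnects 2 from 3 — these are bridges.
That makes 2 bridges.

2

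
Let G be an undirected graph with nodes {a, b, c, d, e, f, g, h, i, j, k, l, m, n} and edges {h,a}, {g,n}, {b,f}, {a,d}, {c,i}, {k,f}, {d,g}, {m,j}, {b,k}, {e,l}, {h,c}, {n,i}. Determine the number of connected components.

Starting from e we can reach e, l. That is one component of size 2.
Starting from j we can reach j, m. That is one component of size 2.
Starting from b we can reach b, f, k. That is one component of size 3.
Starting from a we can reach a, c, d, g, h, i, n. That is one component of size 7.
Total: 4 components.

4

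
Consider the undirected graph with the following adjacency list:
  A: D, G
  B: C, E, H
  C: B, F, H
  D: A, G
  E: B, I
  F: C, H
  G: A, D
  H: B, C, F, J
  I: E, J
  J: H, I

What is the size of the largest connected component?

Starting from A we can reach A, D, G. That is one component of size 3.
Starting from B we can reach B, C, E, F, H, I, J. That is one component of size 7.
The largest has 7 vertices.

7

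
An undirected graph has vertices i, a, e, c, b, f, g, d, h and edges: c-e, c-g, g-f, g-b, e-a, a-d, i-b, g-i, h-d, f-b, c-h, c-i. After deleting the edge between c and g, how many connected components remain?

1

c and g are still connected via c-i-g, so the component count stays at 1.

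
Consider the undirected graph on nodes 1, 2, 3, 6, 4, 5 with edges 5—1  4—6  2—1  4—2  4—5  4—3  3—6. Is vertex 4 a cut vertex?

Yes

Deleting 4 raises the number of components from 1 to 2, so 4 is a cut vertex.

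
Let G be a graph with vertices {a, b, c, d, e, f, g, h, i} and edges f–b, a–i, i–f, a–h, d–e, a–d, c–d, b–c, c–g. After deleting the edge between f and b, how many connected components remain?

1

f and b are still connected via f-i-a-d-c-b, so the component count stays at 1.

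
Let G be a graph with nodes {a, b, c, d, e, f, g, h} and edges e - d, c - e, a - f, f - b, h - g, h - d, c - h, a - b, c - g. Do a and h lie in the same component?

The component containing a is {a, b, f}, and h is not in it.

No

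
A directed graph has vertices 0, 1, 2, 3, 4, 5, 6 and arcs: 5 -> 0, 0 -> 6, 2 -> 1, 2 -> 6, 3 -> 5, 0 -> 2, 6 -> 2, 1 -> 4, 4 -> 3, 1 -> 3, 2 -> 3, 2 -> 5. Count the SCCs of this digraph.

{0, 1, 2, 3, 4, 5, 6} are all mutually reachable — one SCC of size 7.
That gives 1 strongly connected component.

1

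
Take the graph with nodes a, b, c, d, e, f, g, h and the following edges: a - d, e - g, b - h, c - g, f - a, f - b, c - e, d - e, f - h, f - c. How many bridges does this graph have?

The edges on the cycle f-b-h-f are not bridges since each lies on that cycle.
Every edge lies on some cycle, so there are no bridges.

0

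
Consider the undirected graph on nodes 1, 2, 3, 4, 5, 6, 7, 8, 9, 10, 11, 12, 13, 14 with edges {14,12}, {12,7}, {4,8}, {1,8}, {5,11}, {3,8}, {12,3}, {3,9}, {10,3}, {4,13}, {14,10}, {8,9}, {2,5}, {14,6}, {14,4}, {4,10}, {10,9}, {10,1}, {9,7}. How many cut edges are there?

4

The edges on the cycle 14-4-8-3-10-14 are not bridges since each lies on that cycle.
But removing 5 - 11 disconnects 5 from 11; removing 4 - 13 disconnects 4 from 13; removing 6 - 14 disconnects 6 from 14; removing 2 - 5 disconnects 2 from 5 — these are bridges.
That makes 4 bridges.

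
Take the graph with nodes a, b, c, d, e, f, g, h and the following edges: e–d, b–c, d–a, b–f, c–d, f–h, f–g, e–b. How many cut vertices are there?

Removing b increases the component count from 1 to 2, so b is a cut vertex.
Removing d increases the component count from 1 to 2, so d is a cut vertex.
Removing f increases the component count from 1 to 3, so f is a cut vertex.
By contrast removing c leaves 1 component; it is not a cut vertex. No other vertex is a cut vertex either.

3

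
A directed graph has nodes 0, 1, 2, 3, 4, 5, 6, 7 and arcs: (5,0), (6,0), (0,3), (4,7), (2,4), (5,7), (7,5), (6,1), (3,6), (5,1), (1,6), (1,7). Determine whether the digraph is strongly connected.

No

There is no directed path from 6 to 4, so the graph is not strongly connected.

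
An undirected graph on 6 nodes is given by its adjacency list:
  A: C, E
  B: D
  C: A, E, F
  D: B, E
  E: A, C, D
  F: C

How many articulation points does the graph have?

3

Removing C increases the component count from 1 to 2, so C is a cut vertex.
Removing D increases the component count from 1 to 2, so D is a cut vertex.
Removing E increases the component count from 1 to 2, so E is a cut vertex.
By contrast removing A leaves 1 component; it is not a cut vertex. No other vertex is a cut vertex either.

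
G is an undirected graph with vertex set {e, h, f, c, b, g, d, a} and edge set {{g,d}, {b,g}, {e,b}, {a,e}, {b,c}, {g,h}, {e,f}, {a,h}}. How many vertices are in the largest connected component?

Starting from a we can reach a, b, c, d, e, f, g, h. That is one component of size 8.
The largest has 8 vertices.

8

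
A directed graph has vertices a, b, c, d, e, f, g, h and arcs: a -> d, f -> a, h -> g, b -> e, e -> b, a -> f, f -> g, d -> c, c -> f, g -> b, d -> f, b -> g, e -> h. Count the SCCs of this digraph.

{b, e, g, h} are all mutually reachable — one SCC of size 4.
{a, c, d, f} are all mutually reachable — one SCC of size 4.
That gives 2 strongly connected components.

2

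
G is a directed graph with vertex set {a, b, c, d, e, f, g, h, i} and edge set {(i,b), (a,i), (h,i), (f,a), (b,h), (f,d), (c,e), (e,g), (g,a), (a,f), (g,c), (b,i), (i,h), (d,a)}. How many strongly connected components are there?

{c, e, g} are all mutually reachable — one SCC of size 3.
{a, d, f} are all mutually reachable — one SCC of size 3.
{b, h, i} are all mutually reachable — one SCC of size 3.
That gives 3 strongly connected components.

3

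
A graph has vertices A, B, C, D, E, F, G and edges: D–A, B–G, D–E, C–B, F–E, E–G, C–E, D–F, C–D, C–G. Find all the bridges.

A-D

The edges on the cycle C-B-G-C are not bridges since each lies on that cycle.
But removing A–D disconnects A from D — this is a bridge.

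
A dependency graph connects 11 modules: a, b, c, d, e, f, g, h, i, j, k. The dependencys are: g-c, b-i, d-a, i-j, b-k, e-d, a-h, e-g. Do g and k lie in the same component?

The component containing g is {a, c, d, e, g, h}, and k is not in it.

No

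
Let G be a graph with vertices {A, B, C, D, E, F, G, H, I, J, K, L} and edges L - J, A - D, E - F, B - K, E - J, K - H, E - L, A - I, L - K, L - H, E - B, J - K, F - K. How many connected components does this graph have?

4

G is isolated — a component by itself.
C is isolated — a component by itself.
Starting from A we can reach A, D, I. That is one component of size 3.
Starting from B we can reach B, E, F, H, J, K, L. That is one component of size 7.
Total: 4 components.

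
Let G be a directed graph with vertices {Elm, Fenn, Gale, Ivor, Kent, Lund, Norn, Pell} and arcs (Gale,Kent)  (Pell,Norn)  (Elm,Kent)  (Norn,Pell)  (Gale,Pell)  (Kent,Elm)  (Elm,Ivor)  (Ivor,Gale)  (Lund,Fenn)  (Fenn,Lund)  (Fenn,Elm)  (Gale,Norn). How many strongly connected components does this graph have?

3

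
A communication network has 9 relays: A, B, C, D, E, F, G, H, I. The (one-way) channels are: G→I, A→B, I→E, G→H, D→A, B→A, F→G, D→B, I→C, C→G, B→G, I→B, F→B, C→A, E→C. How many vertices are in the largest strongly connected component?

6

{A, B, C, E, G, I} are all mutually reachable — one SCC of size 6.
{D} is an SCC by itself.
{H} is an SCC by itself.
{F} is an SCC by itself.
The largest has 6 vertices.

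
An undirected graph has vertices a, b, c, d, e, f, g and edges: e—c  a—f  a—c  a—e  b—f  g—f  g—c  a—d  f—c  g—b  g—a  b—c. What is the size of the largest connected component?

7

Starting from a we can reach a, b, c, d, e, f, g. That is one component of size 7.
The largest has 7 vertices.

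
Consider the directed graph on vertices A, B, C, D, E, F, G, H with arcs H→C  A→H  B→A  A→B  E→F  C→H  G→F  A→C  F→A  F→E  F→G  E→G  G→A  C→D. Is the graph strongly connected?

No

There is no directed path from D to B, so the graph is not strongly connected.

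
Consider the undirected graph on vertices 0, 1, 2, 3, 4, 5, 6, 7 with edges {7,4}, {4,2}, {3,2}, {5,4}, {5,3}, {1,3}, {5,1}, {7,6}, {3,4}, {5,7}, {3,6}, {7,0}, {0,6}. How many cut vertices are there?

0

Removing 3, for instance, still leaves 1 component. No single vertex removal increases the component count — the graph has no articulation points.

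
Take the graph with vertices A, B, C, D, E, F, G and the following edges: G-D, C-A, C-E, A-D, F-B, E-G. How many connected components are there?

2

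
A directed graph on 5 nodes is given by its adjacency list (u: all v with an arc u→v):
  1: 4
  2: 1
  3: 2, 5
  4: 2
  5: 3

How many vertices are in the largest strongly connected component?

{1, 2, 4} are all mutually reachable — one SCC of size 3.
{3, 5} are all mutually reachable — one SCC of size 2.
The largest has 3 vertices.

3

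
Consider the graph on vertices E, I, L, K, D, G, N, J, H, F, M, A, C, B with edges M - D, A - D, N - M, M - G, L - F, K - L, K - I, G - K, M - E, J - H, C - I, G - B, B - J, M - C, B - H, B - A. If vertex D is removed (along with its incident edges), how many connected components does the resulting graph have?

1

With D gone, the remaining components are: {A, B, C, E, F, G, H, I, J, K, L, M, N}.
That is 1 component.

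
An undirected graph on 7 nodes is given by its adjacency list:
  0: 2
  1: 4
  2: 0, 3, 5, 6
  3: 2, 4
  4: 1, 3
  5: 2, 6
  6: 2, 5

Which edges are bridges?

0-2, 1-4, 2-3, 3-4

The edges on the cycle 5-6-2-5 are not bridges since each lies on that cycle.
But removing 3-4 disconnects 3 from 4; removing 2-3 disconnects 2 from 3; removing 4-1 disconnects 4 from 1; removing 2-0 disconnects 2 from 0 — these are bridges.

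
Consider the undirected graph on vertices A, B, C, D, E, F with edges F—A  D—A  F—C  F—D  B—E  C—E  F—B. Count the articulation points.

1

Removing F increases the component count from 1 to 2, so F is a cut vertex.
By contrast removing C leaves 1 component; it is not a cut vertex. No other vertex is a cut vertex either.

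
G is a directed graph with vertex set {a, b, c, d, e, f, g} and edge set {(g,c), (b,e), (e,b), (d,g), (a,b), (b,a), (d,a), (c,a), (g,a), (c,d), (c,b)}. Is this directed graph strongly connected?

No

There is no directed path from c to f, so the graph is not strongly connected.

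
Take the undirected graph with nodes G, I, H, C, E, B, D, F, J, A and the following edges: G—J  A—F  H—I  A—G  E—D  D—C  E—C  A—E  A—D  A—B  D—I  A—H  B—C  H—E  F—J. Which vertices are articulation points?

Removing A increases the component count from 1 to 2, so A is a cut vertex.
By contrast removing B leaves 1 component; it is not a cut vertex. No other vertex is a cut vertex either.

A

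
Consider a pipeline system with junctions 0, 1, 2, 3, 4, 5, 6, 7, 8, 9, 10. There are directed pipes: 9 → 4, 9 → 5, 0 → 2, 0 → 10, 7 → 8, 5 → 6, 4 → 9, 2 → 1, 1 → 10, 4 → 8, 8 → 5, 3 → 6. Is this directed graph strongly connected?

There is no directed path from 4 to 7, so the graph is not strongly connected.

No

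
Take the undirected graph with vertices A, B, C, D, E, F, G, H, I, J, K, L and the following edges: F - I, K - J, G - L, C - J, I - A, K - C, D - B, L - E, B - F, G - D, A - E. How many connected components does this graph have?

3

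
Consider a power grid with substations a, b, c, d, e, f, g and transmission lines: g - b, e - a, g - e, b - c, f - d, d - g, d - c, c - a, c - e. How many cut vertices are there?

Removing d increases the component count from 1 to 2, so d is a cut vertex.
By contrast removing e leaves 1 component; it is not a cut vertex. No other vertex is a cut vertex either.

1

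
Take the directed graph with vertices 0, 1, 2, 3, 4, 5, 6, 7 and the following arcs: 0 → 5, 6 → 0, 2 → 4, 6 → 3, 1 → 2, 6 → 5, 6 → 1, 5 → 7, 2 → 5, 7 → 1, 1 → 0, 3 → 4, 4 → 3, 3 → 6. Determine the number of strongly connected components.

{0, 1, 2, 3, 4, 5, 6, 7} are all mutually reachable — one SCC of size 8.
That gives 1 strongly connected component.

1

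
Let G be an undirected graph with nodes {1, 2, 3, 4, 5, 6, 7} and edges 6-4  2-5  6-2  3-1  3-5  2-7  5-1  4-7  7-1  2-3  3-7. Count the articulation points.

Removing 5, for instance, still leaves 1 component. No single vertex removal increases the component count — the graph has no articulation points.

0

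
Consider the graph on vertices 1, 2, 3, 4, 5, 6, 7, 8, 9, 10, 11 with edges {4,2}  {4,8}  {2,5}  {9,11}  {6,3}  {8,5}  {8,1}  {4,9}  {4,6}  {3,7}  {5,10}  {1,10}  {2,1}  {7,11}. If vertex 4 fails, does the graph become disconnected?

Yes

Deleting 4 raises the number of components from 1 to 2, so 4 is a cut vertex.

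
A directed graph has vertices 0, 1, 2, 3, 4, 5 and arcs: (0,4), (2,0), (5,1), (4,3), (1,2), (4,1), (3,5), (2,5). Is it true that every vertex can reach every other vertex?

Yes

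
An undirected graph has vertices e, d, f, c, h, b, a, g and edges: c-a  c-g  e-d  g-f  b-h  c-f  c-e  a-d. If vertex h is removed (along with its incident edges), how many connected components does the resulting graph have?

2

With h gone, the remaining components are: {b}; {a, c, d, e, f, g}.
That is 2 components.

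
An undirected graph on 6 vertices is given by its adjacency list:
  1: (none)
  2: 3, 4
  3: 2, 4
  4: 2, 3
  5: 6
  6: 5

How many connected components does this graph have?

3

1 is isolated — a component by itself.
Starting from 5 we can reach 5, 6. That is one component of size 2.
Starting from 2 we can reach 2, 3, 4. That is one component of size 3.
Total: 3 components.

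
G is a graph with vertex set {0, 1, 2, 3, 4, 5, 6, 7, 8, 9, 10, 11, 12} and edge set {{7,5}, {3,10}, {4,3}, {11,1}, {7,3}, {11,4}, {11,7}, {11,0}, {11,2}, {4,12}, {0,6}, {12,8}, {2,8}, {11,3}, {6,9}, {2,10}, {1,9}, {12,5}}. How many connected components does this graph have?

Starting from 0 we can reach 0, 1, 2, 3, 4, 5, 6, 7, 8, 9, 10, 11, 12. That is one component of size 13.
Total: 1 component.

1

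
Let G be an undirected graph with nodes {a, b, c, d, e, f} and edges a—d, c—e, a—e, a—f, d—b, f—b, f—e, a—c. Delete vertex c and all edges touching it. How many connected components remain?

With c gone, the remaining components are: {a, b, d, e, f}.
That is 1 component.

1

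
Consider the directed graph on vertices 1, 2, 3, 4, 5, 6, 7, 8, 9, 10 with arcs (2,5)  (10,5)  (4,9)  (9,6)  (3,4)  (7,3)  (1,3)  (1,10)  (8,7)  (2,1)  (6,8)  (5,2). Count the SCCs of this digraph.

{3, 4, 6, 7, 8, 9} are all mutually reachable — one SCC of size 6.
{1, 2, 5, 10} are all mutually reachable — one SCC of size 4.
That gives 2 strongly connected components.

2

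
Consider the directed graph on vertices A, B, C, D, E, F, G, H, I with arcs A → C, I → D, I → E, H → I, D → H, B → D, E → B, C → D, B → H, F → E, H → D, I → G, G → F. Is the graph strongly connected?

No

There is no directed path from G to C, so the graph is not strongly connected.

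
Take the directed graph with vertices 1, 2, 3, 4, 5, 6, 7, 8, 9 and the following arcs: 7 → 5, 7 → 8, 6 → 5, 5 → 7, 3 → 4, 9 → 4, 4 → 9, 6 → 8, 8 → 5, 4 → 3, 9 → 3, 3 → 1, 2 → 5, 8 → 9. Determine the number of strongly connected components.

{3, 4, 9} are all mutually reachable — one SCC of size 3.
{5, 7, 8} are all mutually reachable — one SCC of size 3.
{2} is an SCC by itself.
{1} is an SCC by itself.
{6} is an SCC by itself.
That gives 5 strongly connected components.

5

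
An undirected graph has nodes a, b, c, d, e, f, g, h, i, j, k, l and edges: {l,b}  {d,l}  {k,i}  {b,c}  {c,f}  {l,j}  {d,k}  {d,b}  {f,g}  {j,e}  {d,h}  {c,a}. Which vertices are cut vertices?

b, c, d, f, j, k, l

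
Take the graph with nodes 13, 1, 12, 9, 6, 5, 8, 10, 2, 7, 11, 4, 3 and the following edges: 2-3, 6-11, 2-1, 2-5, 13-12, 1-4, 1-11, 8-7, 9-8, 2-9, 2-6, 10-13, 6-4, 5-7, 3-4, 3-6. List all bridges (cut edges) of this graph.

10-13, 12-13

The edges on the cycle 2-9-8-7-5-2 are not bridges since each lies on that cycle.
But removing 10-13 disconnects 10 from 13; removing 13-12 disconnects 13 from 12 — these are bridges.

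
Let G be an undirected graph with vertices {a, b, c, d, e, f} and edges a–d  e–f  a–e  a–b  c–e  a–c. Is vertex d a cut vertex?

Deleting d leaves 1 component (was 1), so d is not a cut vertex.

No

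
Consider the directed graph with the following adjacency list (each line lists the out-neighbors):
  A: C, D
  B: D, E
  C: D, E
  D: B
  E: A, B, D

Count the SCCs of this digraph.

1

{A, B, C, D, E} are all mutually reachable — one SCC of size 5.
That gives 1 strongly connected component.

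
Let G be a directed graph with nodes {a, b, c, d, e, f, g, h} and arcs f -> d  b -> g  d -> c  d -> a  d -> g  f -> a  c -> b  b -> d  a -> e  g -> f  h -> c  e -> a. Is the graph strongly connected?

No

There is no directed path from c to h, so the graph is not strongly connected.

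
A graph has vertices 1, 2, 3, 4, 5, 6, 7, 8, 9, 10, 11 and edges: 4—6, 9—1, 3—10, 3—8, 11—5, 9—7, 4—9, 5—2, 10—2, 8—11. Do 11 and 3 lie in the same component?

From 11 we can reach 2, 3, 5, 8, 10, 11, which includes 3.

Yes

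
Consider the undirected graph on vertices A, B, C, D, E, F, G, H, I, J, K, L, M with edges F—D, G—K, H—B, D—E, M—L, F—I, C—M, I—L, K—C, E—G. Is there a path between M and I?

Yes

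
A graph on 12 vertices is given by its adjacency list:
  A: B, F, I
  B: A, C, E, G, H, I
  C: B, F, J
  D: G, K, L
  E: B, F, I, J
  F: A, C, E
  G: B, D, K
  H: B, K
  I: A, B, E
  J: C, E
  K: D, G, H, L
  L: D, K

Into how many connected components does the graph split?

Starting from A we can reach A, B, C, D, E, F, G, H, I, J, K, L. That is one component of size 12.
Total: 1 component.

1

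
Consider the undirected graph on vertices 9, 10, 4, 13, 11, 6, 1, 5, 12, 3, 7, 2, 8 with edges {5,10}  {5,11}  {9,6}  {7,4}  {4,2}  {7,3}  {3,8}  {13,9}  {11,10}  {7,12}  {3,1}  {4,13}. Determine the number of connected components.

2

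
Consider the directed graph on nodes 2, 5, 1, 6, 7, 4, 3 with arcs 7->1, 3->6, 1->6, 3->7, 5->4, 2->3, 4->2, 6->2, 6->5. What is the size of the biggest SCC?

7

{1, 2, 3, 4, 5, 6, 7} are all mutually reachable — one SCC of size 7.
The largest has 7 vertices.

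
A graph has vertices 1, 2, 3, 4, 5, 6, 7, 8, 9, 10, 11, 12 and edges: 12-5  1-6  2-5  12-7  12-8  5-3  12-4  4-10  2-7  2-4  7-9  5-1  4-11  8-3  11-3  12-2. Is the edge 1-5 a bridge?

Removing 1-5 leaves no path between 1 and 5: the component count goes from 1 to 2. So it is a bridge.

Yes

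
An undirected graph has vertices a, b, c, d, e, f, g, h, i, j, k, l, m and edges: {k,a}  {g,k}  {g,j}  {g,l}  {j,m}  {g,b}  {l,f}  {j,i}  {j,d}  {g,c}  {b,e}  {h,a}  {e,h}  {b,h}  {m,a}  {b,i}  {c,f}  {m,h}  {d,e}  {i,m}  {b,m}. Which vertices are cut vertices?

g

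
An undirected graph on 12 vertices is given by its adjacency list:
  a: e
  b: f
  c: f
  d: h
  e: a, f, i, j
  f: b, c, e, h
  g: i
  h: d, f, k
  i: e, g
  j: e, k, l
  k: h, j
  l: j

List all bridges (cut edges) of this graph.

a-e, b-f, c-f, d-h, e-i, g-i, j-l

The edges on the cycle e-j-k-h-f-e are not bridges since each lies on that cycle.
But removing j-l disconnects j from l; removing f-b disconnects f from b; removing g-i disconnects g from i; removing f-c disconnects f from c — these are bridges.
In total 7 edges are bridges.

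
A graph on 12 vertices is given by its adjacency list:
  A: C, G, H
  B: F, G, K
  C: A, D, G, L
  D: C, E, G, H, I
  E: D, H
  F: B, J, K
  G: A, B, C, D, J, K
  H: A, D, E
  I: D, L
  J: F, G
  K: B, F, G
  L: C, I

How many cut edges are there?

0

The edges on the cycle G-A-H-E-D-G are not bridges since each lies on that cycle.
Every edge lies on some cycle, so there are no bridges.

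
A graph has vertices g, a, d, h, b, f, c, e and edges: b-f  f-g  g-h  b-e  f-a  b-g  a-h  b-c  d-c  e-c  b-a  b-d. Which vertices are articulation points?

Removing b increases the component count from 1 to 2, so b is a cut vertex.
By contrast removing a leaves 1 component; it is not a cut vertex. No other vertex is a cut vertex either.

b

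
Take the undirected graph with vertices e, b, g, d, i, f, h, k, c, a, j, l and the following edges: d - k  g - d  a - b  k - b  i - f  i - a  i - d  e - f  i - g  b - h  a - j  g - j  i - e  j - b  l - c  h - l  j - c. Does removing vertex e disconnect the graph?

Deleting e leaves 1 component (was 1) (its neighbors f, i remain connected to each other), so e is not a cut vertex.

No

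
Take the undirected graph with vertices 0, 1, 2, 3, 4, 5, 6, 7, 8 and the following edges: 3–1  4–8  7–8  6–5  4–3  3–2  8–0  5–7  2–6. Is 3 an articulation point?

Deleting 3 raises the number of components from 1 to 2, so 3 is a cut vertex.

Yes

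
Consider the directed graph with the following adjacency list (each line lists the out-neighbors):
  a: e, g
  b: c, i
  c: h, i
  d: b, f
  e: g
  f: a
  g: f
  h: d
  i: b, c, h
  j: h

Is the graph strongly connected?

There is no directed path from c to j, so the graph is not strongly connected.

No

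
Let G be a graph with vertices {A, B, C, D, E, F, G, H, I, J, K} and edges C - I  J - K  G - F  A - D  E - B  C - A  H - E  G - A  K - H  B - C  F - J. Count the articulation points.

2

Removing A increases the component count from 1 to 2, so A is a cut vertex.
Removing C increases the component count from 1 to 2, so C is a cut vertex.
By contrast removing D leaves 1 component; it is not a cut vertex. No other vertex is a cut vertex either.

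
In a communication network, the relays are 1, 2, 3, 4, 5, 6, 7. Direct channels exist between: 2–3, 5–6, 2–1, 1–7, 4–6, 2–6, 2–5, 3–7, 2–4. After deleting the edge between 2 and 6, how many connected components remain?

2 and 6 are still connected via 2-4-6, so the component count stays at 1.

1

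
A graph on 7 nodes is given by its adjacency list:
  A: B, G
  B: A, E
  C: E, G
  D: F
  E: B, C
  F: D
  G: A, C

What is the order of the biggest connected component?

Starting from D we can reach D, F. That is one component of size 2.
Starting from A we can reach A, B, C, E, G. That is one component of size 5.
The largest has 5 vertices.

5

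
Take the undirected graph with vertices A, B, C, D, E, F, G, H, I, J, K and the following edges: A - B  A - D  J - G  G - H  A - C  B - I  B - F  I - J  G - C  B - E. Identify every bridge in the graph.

A-D, B-E, B-F, G-H

The edges on the cycle A-B-I-J-G-C-A are not bridges since each lies on that cycle.
But removing B - F disconnects B from F; removing E - B disconnects E from B; removing G - H disconnects G from H; removing A - D disconnects A from D — these are bridges.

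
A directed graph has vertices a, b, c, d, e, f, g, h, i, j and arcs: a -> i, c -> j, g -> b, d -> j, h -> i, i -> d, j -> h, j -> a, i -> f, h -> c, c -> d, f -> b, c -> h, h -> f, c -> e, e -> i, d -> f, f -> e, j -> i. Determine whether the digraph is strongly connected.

There is no directed path from d to g, so the graph is not strongly connected.

No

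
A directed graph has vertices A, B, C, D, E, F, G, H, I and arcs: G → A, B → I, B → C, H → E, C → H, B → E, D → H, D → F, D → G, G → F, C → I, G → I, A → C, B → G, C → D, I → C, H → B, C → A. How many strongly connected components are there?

3

{A, B, C, D, G, H, I} are all mutually reachable — one SCC of size 7.
{E} is an SCC by itself.
{F} is an SCC by itself.
That gives 3 strongly connected components.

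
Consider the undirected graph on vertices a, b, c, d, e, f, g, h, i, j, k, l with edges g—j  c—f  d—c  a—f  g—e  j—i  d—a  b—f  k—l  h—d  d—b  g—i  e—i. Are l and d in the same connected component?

The component containing l is {k, l}, and d is not in it.

No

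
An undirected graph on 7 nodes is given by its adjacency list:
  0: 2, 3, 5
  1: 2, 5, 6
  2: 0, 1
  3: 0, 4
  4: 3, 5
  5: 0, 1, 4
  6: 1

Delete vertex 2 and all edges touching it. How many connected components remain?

With 2 gone, the remaining components are: {0, 1, 3, 4, 5, 6}.
That is 1 component.

1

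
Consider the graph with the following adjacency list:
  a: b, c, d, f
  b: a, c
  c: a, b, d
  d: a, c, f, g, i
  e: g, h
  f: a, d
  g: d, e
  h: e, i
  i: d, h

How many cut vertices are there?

Removing d increases the component count from 1 to 2, so d is a cut vertex.
By contrast removing h leaves 1 component; it is not a cut vertex. No other vertex is a cut vertex either.

1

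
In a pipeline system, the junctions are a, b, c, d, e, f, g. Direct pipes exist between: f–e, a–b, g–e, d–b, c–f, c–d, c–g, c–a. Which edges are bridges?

The edges on the cycle c-f-e-g-c are not bridges since each lies on that cycle.
Every edge lies on some cycle, so there are no bridges.

none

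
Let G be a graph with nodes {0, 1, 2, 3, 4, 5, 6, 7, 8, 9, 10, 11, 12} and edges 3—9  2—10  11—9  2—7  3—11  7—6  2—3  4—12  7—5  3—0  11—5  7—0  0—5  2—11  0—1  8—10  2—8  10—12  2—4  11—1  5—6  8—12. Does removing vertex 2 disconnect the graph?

Deleting 2 raises the number of components from 1 to 2, so 2 is a cut vertex.

Yes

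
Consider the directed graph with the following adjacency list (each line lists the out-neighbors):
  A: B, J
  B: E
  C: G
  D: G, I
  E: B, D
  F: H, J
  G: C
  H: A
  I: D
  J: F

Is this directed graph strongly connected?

No

There is no directed path from E to F, so the graph is not strongly connected.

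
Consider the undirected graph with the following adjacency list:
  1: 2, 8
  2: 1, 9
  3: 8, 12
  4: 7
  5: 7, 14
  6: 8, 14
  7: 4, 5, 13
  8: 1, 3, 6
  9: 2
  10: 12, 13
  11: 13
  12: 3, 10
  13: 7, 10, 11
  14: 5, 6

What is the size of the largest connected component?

Starting from 1 we can reach 1, 2, 3, 4, 5, 6, 7, 8, 9, 10, 11, 12, 13, 14. That is one component of size 14.
The largest has 14 vertices.

14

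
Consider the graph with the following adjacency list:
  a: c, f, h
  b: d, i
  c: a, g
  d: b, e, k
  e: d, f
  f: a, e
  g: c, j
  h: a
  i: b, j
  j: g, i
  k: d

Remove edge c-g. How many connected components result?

c and g are still connected via c-a-f-e-d-b-i-j-g, so the component count stays at 1.

1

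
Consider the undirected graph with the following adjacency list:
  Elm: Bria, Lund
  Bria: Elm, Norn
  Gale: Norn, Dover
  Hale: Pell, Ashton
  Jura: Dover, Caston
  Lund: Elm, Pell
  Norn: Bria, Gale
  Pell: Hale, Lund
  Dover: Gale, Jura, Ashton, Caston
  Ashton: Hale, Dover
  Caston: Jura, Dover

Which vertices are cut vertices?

Dover

Removing Dover increases the component count from 1 to 2, so Dover is a cut vertex.
By contrast removing Jura leaves 1 component; it is not a cut vertex. No other vertex is a cut vertex either.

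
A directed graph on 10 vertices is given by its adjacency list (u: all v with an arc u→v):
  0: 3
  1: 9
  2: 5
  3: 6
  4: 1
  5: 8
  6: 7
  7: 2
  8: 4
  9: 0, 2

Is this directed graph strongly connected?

From 3 we can reach every vertex (0, 1, 2, 3, 4, 5, 6, 7, 8, 9), and every vertex can reach 3 (0, 1, 2, 3, 4, 5, 6, 7, 8, 9). So the whole graph is one strongly connected component.

Yes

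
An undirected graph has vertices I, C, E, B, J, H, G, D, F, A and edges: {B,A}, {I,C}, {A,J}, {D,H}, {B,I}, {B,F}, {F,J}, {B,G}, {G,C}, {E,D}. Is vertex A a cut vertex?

Deleting A leaves 2 components (was 2), so A is not a cut vertex.

No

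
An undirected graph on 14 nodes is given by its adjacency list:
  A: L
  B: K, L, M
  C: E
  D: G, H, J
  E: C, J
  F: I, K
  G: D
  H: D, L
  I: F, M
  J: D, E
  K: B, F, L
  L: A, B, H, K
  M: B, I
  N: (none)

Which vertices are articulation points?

D, E, H, J, L

Removing D increases the component count from 2 to 4, so D is a cut vertex.
Removing E increases the component count from 2 to 3, so E is a cut vertex.
Removing H increases the component count from 2 to 3, so H is a cut vertex.
Likewise J, L are cut vertices.
By contrast removing C leaves 2 components; it is not a cut vertex. No other vertex is a cut vertex either.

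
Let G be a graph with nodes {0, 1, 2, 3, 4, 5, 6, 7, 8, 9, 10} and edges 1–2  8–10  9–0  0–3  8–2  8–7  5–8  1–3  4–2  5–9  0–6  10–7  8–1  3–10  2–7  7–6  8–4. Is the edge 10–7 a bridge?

After removing 10–7, the path 10-8-7 still connects them, so the edge is not a bridge.

No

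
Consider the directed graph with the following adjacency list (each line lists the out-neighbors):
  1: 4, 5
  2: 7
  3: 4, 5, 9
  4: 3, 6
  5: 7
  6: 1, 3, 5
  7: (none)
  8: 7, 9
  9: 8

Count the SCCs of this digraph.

5

{1, 3, 4, 6} are all mutually reachable — one SCC of size 4.
{8, 9} are all mutually reachable — one SCC of size 2.
{2} is an SCC by itself.
{5} is an SCC by itself.
{7} is an SCC by itself.
That gives 5 strongly connected components.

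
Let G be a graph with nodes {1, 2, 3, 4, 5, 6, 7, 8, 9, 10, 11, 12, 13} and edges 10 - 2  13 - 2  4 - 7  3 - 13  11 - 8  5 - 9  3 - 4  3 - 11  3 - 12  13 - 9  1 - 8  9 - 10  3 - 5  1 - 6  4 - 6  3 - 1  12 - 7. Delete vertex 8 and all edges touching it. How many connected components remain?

With 8 gone, the remaining components are: {1, 2, 3, 4, 5, 6, 7, 9, 10, 11, 12, 13}.
That is 1 component.

1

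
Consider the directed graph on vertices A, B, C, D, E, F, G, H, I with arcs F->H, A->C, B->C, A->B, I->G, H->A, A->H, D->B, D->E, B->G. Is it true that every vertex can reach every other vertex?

There is no directed path from D to H, so the graph is not strongly connected.

No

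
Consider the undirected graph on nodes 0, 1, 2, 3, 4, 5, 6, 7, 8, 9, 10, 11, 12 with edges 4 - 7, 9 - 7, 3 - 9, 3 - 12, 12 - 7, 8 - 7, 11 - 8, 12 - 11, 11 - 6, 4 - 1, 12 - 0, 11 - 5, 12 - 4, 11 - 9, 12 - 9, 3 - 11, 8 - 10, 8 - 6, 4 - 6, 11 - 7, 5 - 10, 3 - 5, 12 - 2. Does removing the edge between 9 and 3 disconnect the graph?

After removing 9 - 3, the path 9-12-3 still connects them, so the edge is not a bridge.

No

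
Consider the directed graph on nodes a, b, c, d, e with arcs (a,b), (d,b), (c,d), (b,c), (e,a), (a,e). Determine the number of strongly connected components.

2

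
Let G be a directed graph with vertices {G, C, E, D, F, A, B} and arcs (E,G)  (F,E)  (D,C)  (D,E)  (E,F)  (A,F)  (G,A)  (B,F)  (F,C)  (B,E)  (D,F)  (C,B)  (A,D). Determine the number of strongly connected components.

1

{A, B, C, D, E, F, G} are all mutually reachable — one SCC of size 7.
That gives 1 strongly connected component.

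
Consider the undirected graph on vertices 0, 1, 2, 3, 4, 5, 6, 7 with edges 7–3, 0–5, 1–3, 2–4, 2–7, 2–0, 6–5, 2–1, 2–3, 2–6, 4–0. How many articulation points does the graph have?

1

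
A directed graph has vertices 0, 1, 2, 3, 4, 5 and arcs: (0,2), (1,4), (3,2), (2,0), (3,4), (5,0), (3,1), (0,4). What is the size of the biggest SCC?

{0, 2} are all mutually reachable — one SCC of size 2.
{3} is an SCC by itself.
{1} is an SCC by itself.
{4} is an SCC by itself.
{5} is an SCC by itself.
The largest has 2 vertices.

2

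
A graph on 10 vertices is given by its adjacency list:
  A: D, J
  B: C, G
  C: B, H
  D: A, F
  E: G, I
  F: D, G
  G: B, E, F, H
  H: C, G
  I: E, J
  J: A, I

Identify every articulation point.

G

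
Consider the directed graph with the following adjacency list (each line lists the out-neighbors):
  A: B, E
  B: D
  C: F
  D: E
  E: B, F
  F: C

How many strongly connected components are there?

{B, D, E} are all mutually reachable — one SCC of size 3.
{C, F} are all mutually reachable — one SCC of size 2.
{A} is an SCC by itself.
That gives 3 strongly connected components.

3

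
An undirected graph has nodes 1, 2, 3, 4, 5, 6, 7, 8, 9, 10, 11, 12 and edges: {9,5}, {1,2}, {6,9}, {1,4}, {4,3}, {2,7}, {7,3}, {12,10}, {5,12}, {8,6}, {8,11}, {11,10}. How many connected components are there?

Starting from 1 we can reach 1, 2, 3, 4, 7. That is one component of size 5.
Starting from 5 we can reach 5, 6, 8, 9, 10, 11, 12. That is one component of size 7.
Total: 2 components.

2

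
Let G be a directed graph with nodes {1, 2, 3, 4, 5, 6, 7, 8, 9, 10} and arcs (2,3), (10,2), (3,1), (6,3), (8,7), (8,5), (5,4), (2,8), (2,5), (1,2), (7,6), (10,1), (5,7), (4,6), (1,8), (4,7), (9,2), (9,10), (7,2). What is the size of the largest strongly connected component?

8

{1, 2, 3, 4, 5, 6, 7, 8} are all mutually reachable — one SCC of size 8.
{9} is an SCC by itself.
{10} is an SCC by itself.
The largest has 8 vertices.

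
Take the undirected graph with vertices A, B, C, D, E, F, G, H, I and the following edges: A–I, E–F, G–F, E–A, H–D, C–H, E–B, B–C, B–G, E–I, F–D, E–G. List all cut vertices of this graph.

E

Removing E increases the component count from 1 to 2, so E is a cut vertex.
By contrast removing F leaves 1 component; it is not a cut vertex. No other vertex is a cut vertex either.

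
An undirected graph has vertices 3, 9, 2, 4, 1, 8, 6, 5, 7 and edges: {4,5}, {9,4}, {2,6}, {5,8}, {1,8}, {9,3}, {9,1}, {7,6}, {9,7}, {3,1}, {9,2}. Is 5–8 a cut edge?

No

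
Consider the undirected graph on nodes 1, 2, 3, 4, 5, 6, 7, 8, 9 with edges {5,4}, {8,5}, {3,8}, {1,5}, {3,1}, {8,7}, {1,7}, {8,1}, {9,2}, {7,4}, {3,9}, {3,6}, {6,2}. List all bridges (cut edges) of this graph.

none

The edges on the cycle 3-6-2-9-3 are not bridges since each lies on that cycle.
Every edge lies on some cycle, so there are no bridges.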